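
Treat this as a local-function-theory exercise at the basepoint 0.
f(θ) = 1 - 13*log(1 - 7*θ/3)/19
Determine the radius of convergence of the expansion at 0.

Branch term (-13/19)*log(1 - θ/(3/7)): its argument vanishes at θ = 3/7, a logarithmic branch point, modulus 3/7.
The radius of convergence is the smallest modulus among the singular points: 3/7.

The radius of convergence is 3/7.


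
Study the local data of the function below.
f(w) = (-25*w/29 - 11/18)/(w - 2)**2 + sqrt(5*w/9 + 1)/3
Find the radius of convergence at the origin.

Denominator factor (w - 2)^2: pole of order 2 at 2, modulus 2.
Branch term (1/3)*sqrt(1 - w/(-9/5)): its argument vanishes at w = -9/5, a square-root branch point, modulus 9/5.
The radius of convergence is the smallest modulus among the singular points: 9/5.

The radius of convergence is 9/5.


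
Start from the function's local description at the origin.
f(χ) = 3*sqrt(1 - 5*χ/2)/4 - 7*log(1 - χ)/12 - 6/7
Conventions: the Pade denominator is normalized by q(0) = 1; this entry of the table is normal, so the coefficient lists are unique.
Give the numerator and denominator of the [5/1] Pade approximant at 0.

The Pade approximant has numerator coefficients [-3/28, -13026199/88994976, 29949029/76281408, 39961391/1220502528, 1312180753/29292060672, 19771612387/390560808960]; denominator coefficients [1, -6164285/3178392].

Taylor coefficients needed (expand at 0): a_0 = -3/28, a_1 = -17/48, a_2 = -113/384, a_3 = -2479/4608, a_4 = -24541/24576, a_5 = -927031/491520, a_6 = -8629999/2359296.
Write the denominator as Q(χ) = 1 + q1*χ. Requiring Q*f - P = O(χ^7) with deg P <= 5 kills the coefficients of χ^6..χ^6 in Q*f:
  χ^6: a_6 + q1*a_5 = 0, i.e. -8629999/2359296 + (-927031/491520)*q1 = 0.
Solving this linear system: q1 = -6164285/3178392.
The numerator is Q*f truncated at degree 5: P0 = a_0 = -3/28; P1 = a_1 + q1*a_0 = -13026199/88994976; P2 = a_2 + q1*a_1 = 29949029/76281408; P3 = a_3 + q1*a_2 = 39961391/1220502528; P4 = a_4 + q1*a_3 = 1312180753/29292060672; P5 = a_5 + q1*a_4 = 19771612387/390560808960.


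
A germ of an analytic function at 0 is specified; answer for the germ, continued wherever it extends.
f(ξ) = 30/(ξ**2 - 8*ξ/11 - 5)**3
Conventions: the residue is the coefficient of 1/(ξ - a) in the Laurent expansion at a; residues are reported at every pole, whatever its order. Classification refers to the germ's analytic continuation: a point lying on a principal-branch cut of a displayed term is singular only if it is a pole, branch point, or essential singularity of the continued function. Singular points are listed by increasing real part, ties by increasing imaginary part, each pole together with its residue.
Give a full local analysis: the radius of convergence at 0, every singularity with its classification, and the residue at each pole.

Radius of convergence at 0: -4/11 + (3/11)*sqrt(69).
At 4/11 - (3/11)*sqrt(69): a pole of order 3; residue -(805255/70957944)*sqrt(69).
At 4/11 + (3/11)*sqrt(69): a pole of order 3; residue (805255/70957944)*sqrt(69).

Denominator factor (ξ**2 - 8*ξ/11 - 5)^3: discriminant 2484/121, real irrational roots 4/11 + (3/11)*sqrt(69) and 4/11 - (3/11)*sqrt(69); poles of order 3, moduli 4/11 + (3/11)*sqrt(69) and -4/11 + (3/11)*sqrt(69).
The radius of convergence is the smallest modulus among the singular points: -4/11 + (3/11)*sqrt(69).
The factor ξ**2 - 8*ξ/11 - 5 splits as (ξ - a)(ξ - a') with a = 4/11 - (3/11)*sqrt(69), a' = 4/11 + (3/11)*sqrt(69). At the order-3 pole a set g(ξ) = (ξ - a)^3*f(ξ) = [30] / (ξ - a')^3.
Order-3 pole: residue = g''(a)/2; g''(4/11 - (3/11)*sqrt(69)) = -(805255/35478972)*sqrt(69), so the residue is -(805255/70957944)*sqrt(69).
The factor ξ**2 - 8*ξ/11 - 5 splits as (ξ - a)(ξ - a') with a = 4/11 + (3/11)*sqrt(69), a' = 4/11 - (3/11)*sqrt(69). At the order-3 pole a set g(ξ) = (ξ - a)^3*f(ξ) = [30] / (ξ - a')^3.
Order-3 pole: residue = g''(a)/2; g''(4/11 + (3/11)*sqrt(69)) = (805255/35478972)*sqrt(69), so the residue is (805255/70957944)*sqrt(69).
List the singular points by increasing real part (a conjugate pair: the negative imaginary part first).


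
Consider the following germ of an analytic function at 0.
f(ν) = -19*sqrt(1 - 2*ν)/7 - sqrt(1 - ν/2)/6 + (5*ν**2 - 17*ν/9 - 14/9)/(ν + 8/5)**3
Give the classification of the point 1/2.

The point is an algebraic (square-root) branch point.

The term (-19/7)*sqrt(1 - ν/(1/2)) has argument 1 - 1/2/(1/2) = 0 at 1/2: a square-root (algebraic, two-sheeted) branch point; the remaining terms are analytic or single-valued there.


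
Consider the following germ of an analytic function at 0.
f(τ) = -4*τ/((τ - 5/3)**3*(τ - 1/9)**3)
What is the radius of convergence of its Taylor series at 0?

Denominator factor (τ - 5/3)^3: pole of order 3 at 5/3, modulus 5/3.
Denominator factor (τ - 1/9)^3: pole of order 3 at 1/9, modulus 1/9.
The radius of convergence is the smallest modulus among the singular points: 1/9.

The radius of convergence is 1/9.


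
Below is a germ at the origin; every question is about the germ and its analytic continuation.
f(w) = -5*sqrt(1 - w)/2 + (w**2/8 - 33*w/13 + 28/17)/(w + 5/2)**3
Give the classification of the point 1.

The point is an algebraic (square-root) branch point.

The term (-5/2)*sqrt(1 - w/(1)) has argument 1 - 1/(1) = 0 at 1: a square-root (algebraic, two-sheeted) branch point; the remaining terms are analytic or single-valued there.


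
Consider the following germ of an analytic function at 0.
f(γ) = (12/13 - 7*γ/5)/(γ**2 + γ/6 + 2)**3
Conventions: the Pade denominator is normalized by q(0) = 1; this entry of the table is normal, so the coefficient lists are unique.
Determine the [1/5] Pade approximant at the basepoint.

The Pade approximant has numerator coefficients [3/26, -84604519/481043680]; denominator coefficients [1, 896959/3700336, 33467441/22202016, 349527997/1598545152, 63061957/88808064, -290171/14801344].

Taylor coefficients needed (expand at 0): a_0 = 3/26, a_1 = -53/260, a_2 = -259/2080, a_3 = 1169/3744, a_4 = 67081/898560, a_5 = -565229/1797120, a_6 = -200473/9953280.
Write the denominator as Q(γ) = 1 + q1*γ + q2*γ^2 + q3*γ^3 + q4*γ^4 + q5*γ^5. Requiring Q*f - P = O(γ^7) with deg P <= 1 kills the coefficients of γ^2..γ^6 in Q*f:
  γ^2: a_2 + q1*a_1 + q2*a_0 = 0, i.e. -259/2080 + (-53/260)*q1 + (3/26)*q2 = 0.
  γ^3: a_3 + q1*a_2 + q2*a_1 + q3*a_0 = 0, i.e. 1169/3744 + (-259/2080)*q1 + (-53/260)*q2 + (3/26)*q3 = 0.
  γ^4: a_4 + q1*a_3 + q2*a_2 + q3*a_1 + q4*a_0 = 0, i.e. 67081/898560 + (1169/3744)*q1 + (-259/2080)*q2 + (-53/260)*q3 + (3/26)*q4 = 0.
  γ^5: a_5 + q1*a_4 + q2*a_3 + q3*a_2 + q4*a_1 + q5*a_0 = 0, i.e. -565229/1797120 + (67081/898560)*q1 + (1169/3744)*q2 + (-259/2080)*q3 + (-53/260)*q4 + (3/26)*q5 = 0.
  γ^6: a_6 + q1*a_5 + q2*a_4 + q3*a_3 + q4*a_2 + q5*a_1 = 0, i.e. -200473/9953280 + (-565229/1797120)*q1 + (67081/898560)*q2 + (1169/3744)*q3 + (-259/2080)*q4 + (-53/260)*q5 = 0.
Solving this linear system: q1 = 896959/3700336, q2 = 33467441/22202016, q3 = 349527997/1598545152, q4 = 63061957/88808064, q5 = -290171/14801344.
The numerator is Q*f truncated at degree 1: P0 = a_0 = 3/26; P1 = a_1 + q1*a_0 = -84604519/481043680.


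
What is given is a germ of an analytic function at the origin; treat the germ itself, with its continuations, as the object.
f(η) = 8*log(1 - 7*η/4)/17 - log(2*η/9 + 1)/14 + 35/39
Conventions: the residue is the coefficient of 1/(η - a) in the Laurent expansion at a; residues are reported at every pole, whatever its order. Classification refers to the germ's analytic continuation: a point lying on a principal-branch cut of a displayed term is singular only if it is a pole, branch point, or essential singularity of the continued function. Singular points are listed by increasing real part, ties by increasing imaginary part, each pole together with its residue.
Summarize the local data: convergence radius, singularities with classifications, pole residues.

Branch term (8/17)*log(1 - η/(4/7)): its argument vanishes at η = 4/7, a logarithmic branch point, modulus 4/7.
Branch term (-1/14)*log(1 - η/(-9/2)): its argument vanishes at η = -9/2, a logarithmic branch point, modulus 9/2.
The radius of convergence is the smallest modulus among the singular points: 4/7.
List the singular points by increasing real part (a conjugate pair: the negative imaginary part first).

Radius of convergence at 0: 4/7.
At -9/2: a logarithmic branch point.
At 4/7: a logarithmic branch point.


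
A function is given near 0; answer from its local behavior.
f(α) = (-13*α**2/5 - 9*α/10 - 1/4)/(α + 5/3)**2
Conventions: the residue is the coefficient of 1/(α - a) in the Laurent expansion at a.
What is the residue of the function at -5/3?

The residue is 233/30.

At the order-2 pole -5/3 set g(α) = (α - (-5/3))^2*f(α) = -13*α**2/5 - 9*α/10 - 1/4.
Order-2 pole: residue = g'(a); g'(-5/3) = 233/30, so the residue is 233/30.


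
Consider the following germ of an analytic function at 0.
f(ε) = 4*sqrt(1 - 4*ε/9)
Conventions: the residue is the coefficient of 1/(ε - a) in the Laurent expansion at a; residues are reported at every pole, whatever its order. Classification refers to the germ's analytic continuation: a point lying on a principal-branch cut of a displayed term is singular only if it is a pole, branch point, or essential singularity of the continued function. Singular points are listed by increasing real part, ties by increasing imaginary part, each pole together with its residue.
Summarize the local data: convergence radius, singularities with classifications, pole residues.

Branch term (4)*sqrt(1 - ε/(9/4)): its argument vanishes at ε = 9/4, a square-root branch point, modulus 9/4.
The radius of convergence is the smallest modulus among the singular points: 9/4.

Radius of convergence at 0: 9/4.
At 9/4: an algebraic (square-root) branch point.


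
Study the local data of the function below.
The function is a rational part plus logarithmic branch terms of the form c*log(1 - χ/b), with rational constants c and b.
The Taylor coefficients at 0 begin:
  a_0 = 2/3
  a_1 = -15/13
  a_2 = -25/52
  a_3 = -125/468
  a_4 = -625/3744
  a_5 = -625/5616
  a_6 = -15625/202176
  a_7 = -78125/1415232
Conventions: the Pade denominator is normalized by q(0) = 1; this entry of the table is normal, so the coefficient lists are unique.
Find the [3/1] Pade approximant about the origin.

The Pade approximant has numerator coefficients [2/3, -245/156, 25/104, 125/3744]; denominator coefficients [1, -5/8].

Taylor coefficients needed (read off): a_0 = 2/3, a_1 = -15/13, a_2 = -25/52, a_3 = -125/468, a_4 = -625/3744.
Write the denominator as Q(χ) = 1 + q1*χ. Requiring Q*f - P = O(χ^5) with deg P <= 3 kills the coefficients of χ^4..χ^4 in Q*f:
  χ^4: a_4 + q1*a_3 = 0, i.e. -625/3744 + (-125/468)*q1 = 0.
Solving this linear system: q1 = -5/8.
The numerator is Q*f truncated at degree 3: P0 = a_0 = 2/3; P1 = a_1 + q1*a_0 = -245/156; P2 = a_2 + q1*a_1 = 25/104; P3 = a_3 + q1*a_2 = 125/3744.


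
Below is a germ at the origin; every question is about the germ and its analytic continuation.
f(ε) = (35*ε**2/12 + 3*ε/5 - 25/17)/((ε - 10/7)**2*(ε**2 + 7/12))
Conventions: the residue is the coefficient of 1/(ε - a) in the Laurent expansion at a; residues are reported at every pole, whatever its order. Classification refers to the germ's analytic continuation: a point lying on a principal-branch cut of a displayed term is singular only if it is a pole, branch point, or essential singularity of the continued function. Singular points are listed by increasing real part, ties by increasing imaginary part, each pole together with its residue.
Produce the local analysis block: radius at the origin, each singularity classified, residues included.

Radius of convergence at 0: (1/6)*sqrt(21).
At -((1/6)*sqrt(21))*i: a pole of order 1; residue (-120319892/202372165) - ((56658203/485693196)*sqrt(21))*i.
At ((1/6)*sqrt(21))*i: a pole of order 1; residue (-120319892/202372165) + ((56658203/485693196)*sqrt(21))*i.
At 10/7: a pole of order 2; residue 240639784/202372165.

Denominator factor (ε - 10/7)^2: pole of order 2 at 10/7, modulus 10/7.
Denominator factor (ε**2 + 7/12): discriminant -7/3, complex-conjugate roots ((1/6)*sqrt(21))*i and -((1/6)*sqrt(21))*i; poles of order 1, moduli (1/6)*sqrt(21) and (1/6)*sqrt(21).
The radius of convergence is the smallest modulus among the singular points: (1/6)*sqrt(21).
The factor ε**2 + 7/12 splits as (ε - a)(ε - a') with a = -((1/6)*sqrt(21))*i, a' = ((1/6)*sqrt(21))*i. At the order-1 pole a set g(ε) = (ε - a)*f(ε) = [(35*ε**2/12 + 3*ε/5 - 25/17)/(ε - 10/7)**2] / (ε - a').
Simple pole: residue = g(a) at a = -((1/6)*sqrt(21))*i, which is (-120319892/202372165) - ((56658203/485693196)*sqrt(21))*i.
The factor ε**2 + 7/12 splits as (ε - a)(ε - a') with a = ((1/6)*sqrt(21))*i, a' = -((1/6)*sqrt(21))*i. At the order-1 pole a set g(ε) = (ε - a)*f(ε) = [(35*ε**2/12 + 3*ε/5 - 25/17)/(ε - 10/7)**2] / (ε - a').
Simple pole: residue = g(a) at a = ((1/6)*sqrt(21))*i, which is (-120319892/202372165) + ((56658203/485693196)*sqrt(21))*i.
At the order-2 pole 10/7 set g(ε) = (ε - (10/7))^2*f(ε) = (35*ε**2/12 + 3*ε/5 - 25/17)/(ε**2 + 7/12).
Order-2 pole: residue = g'(a); g'(10/7) = 240639784/202372165, so the residue is 240639784/202372165.
List the singular points by increasing real part (a conjugate pair: the negative imaginary part first).


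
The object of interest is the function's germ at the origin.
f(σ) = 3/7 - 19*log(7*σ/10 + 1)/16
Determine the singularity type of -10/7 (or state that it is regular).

The point is a logarithmic branch point.

The term (-19/16)*log(1 - σ/(-10/7)) has argument 1 - -10/7/(-10/7) = 0 at -10/7: a logarithmic (infinitely-sheeted) branch point; the remaining terms are analytic or single-valued there.


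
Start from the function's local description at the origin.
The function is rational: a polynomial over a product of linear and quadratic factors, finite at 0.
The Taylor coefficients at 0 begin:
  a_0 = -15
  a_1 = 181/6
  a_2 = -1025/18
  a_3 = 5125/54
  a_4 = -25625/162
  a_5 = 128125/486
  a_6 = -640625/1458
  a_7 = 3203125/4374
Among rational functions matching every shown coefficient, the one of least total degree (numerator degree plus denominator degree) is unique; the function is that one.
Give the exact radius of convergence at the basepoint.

The radius of convergence is 3/5.

No rational of total degree below 3 reproduces all 8 coefficients; solving the [2/1] Pade equations on them gives f(ω) = (-4*ω**2 + 31*ω/10 - 9)/(ω + 3/5), whose expansion matches every shown term.
Denominator factor (ω + 3/5): pole of order 1 at -3/5, modulus 3/5.
The radius of convergence is the smallest modulus among the singular points: 3/5.


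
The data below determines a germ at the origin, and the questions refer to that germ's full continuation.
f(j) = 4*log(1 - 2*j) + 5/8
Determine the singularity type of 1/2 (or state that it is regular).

The point is a logarithmic branch point.

The term (4)*log(1 - j/(1/2)) has argument 1 - 1/2/(1/2) = 0 at 1/2: a logarithmic (infinitely-sheeted) branch point; the remaining terms are analytic or single-valued there.


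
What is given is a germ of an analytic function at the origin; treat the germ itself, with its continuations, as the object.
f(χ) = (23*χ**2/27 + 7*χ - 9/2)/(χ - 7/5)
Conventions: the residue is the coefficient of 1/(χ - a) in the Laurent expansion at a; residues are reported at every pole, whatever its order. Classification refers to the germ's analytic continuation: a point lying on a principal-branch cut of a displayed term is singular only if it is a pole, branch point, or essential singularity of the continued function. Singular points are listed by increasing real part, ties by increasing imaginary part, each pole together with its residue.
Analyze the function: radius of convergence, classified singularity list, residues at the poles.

Denominator factor (χ - 7/5): pole of order 1 at 7/5, modulus 7/5.
The radius of convergence is the smallest modulus among the singular points: 7/5.
At the order-1 pole 7/5 set g(χ) = (χ - (7/5))*f(χ) = 23*χ**2/27 + 7*χ - 9/2.
Simple pole: residue = g(a) at a = 7/5, which is 9409/1350.

Radius of convergence at 0: 7/5.
At 7/5: a pole of order 1; residue 9409/1350.


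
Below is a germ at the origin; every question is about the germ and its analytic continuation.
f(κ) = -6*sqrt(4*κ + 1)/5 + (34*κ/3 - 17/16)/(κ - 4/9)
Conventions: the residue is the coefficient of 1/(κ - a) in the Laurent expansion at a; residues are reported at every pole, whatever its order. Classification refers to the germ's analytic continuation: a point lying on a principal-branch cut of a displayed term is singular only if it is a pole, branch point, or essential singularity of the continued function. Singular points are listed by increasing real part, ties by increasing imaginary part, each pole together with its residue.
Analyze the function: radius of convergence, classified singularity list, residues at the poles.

Radius of convergence at 0: 1/4.
At -1/4: an algebraic (square-root) branch point.
At 4/9: a pole of order 1; residue 1717/432.

Denominator factor (κ - 4/9): pole of order 1 at 4/9, modulus 4/9.
Branch term (-6/5)*sqrt(1 - κ/(-1/4)): its argument vanishes at κ = -1/4, a square-root branch point, modulus 1/4.
The radius of convergence is the smallest modulus among the singular points: 1/4.
The branch term is analytic at 4/9 and contributes nothing to the residue; only the rational part matters.
At the order-1 pole 4/9 set g(κ) = (κ - (4/9))*(rational part) = 34*κ/3 - 17/16.
Simple pole: residue = g(a) at a = 4/9, which is 1717/432.
List the singular points by increasing real part (a conjugate pair: the negative imaginary part first).


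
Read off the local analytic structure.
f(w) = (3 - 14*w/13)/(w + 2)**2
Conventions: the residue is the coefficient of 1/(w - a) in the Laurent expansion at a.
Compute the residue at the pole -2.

The residue is -14/13.

At the order-2 pole -2 set g(w) = (w - (-2))^2*f(w) = 3 - 14*w/13.
Order-2 pole: residue = g'(a); g'(-2) = -14/13, so the residue is -14/13.


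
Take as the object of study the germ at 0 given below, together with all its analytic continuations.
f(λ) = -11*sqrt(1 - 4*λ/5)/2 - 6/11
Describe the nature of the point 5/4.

The point is an algebraic (square-root) branch point.

The term (-11/2)*sqrt(1 - λ/(5/4)) has argument 1 - 5/4/(5/4) = 0 at 5/4: a square-root (algebraic, two-sheeted) branch point; the remaining terms are analytic or single-valued there.


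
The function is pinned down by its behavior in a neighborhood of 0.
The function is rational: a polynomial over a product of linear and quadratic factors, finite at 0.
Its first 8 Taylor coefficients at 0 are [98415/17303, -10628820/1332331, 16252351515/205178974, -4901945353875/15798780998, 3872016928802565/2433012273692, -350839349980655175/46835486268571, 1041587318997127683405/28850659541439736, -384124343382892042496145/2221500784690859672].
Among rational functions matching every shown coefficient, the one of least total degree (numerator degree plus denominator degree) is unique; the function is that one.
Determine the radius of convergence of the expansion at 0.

The radius of convergence is -3/7 + (1/21)*sqrt(179).

No rational of total degree below 5 reproduces all 8 coefficients; solving the [0/5] Pade equations on them gives f(θ) = 30/(13*(θ - 11/9)**3*(θ**2 - 6*θ/7 - 2/9)), whose expansion matches every shown term.
Denominator factor (θ**2 - 6*θ/7 - 2/9): discriminant 716/441, real irrational roots 3/7 + (1/21)*sqrt(179) and 3/7 - (1/21)*sqrt(179); poles of order 1, moduli 3/7 + (1/21)*sqrt(179) and -3/7 + (1/21)*sqrt(179).
Denominator factor (θ - 11/9)^3: pole of order 3 at 11/9, modulus 11/9.
The radius of convergence is the smallest modulus among the singular points: -3/7 + (1/21)*sqrt(179).


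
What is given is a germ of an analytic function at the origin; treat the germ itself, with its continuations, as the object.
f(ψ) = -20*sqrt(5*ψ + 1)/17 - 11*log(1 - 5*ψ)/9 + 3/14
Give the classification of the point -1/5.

The point is an algebraic (square-root) branch point.

The term (-20/17)*sqrt(1 - ψ/(-1/5)) has argument 1 - -1/5/(-1/5) = 0 at -1/5: a square-root (algebraic, two-sheeted) branch point; the remaining terms are analytic or single-valued there.


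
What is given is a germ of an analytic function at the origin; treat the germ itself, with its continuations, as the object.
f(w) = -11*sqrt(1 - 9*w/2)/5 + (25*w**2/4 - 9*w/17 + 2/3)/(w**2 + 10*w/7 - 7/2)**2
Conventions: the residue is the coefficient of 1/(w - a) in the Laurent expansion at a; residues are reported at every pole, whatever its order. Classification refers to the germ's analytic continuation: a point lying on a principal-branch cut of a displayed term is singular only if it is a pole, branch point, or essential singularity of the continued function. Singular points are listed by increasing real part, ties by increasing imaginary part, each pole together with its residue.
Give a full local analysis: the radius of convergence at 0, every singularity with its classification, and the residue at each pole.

Radius of convergence at 0: 2/9.
At -5/7 - (1/14)*sqrt(786): a pole of order 2; residue -(2915059/126030384)*sqrt(786).
At 2/9: an algebraic (square-root) branch point.
At -5/7 + (1/14)*sqrt(786): a pole of order 2; residue (2915059/126030384)*sqrt(786).


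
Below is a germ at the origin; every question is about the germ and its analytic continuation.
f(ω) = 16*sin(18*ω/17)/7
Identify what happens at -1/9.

There is no denominator, hence no pole anywhere.
The factor sin(18*ω/17) is entire.
So the germ continues analytically to -1/9.

The point is a regular point.


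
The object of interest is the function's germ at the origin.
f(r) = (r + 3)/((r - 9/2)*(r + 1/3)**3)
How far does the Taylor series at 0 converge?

Denominator factor (r + 1/3)^3: pole of order 3 at -1/3, modulus 1/3.
Denominator factor (r - 9/2): pole of order 1 at 9/2, modulus 9/2.
The radius of convergence is the smallest modulus among the singular points: 1/3.

The radius of convergence is 1/3.


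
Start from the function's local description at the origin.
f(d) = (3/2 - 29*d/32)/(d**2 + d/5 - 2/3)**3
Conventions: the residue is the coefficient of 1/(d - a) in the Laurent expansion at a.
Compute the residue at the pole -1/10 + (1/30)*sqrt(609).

The factor d**2 + d/5 - 2/3 splits as (d - a)(d - a') with a = -1/10 + (1/30)*sqrt(609), a' = -1/10 - (1/30)*sqrt(609). At the order-3 pole a set g(d) = (d - a)^3*f(d) = [3/2 - 29*d/32] / (d - a')^3.
Order-3 pole: residue = g''(a)/2; g''(-1/10 + (1/30)*sqrt(609)) = (8589375/133846832)*sqrt(609), so the residue is (8589375/267693664)*sqrt(609).

The residue is (8589375/267693664)*sqrt(609).


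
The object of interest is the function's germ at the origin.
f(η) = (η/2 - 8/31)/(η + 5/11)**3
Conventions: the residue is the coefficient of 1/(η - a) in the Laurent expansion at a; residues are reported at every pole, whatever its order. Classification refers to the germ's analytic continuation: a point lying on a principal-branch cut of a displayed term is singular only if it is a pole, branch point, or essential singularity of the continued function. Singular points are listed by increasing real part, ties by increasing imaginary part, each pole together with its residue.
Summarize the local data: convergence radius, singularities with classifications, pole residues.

Denominator factor (η + 5/11)^3: pole of order 3 at -5/11, modulus 5/11.
The radius of convergence is the smallest modulus among the singular points: 5/11.
At the order-3 pole -5/11 set g(η) = (η - (-5/11))^3*f(η) = η/2 - 8/31.
Order-3 pole: residue = g''(a)/2; g''(-5/11) = 0, so the residue is 0.

Radius of convergence at 0: 5/11.
At -5/11: a pole of order 3; residue 0.


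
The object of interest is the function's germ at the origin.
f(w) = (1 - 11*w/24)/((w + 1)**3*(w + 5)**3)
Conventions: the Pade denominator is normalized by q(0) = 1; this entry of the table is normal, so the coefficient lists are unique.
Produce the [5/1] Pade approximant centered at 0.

The Pade approximant has numerator coefficients [1/125, -34714937/1626177000, 329250263/10163606250, -2502687139/67757375000, 1129625351/33878687500, -17857392961/846967187500]; denominator coefficients [1, 3767002/2710295].

Taylor coefficients needed (expand at 0): a_0 = 1/125, a_1 = -487/15000, a_2 = 969/12500, a_3 = -3617/25000, a_4 = 3663/15625, a_5 = -542059/1562500, a_6 = 1883501/3906250.
Write the denominator as Q(w) = 1 + q1*w. Requiring Q*f - P = O(w^7) with deg P <= 5 kills the coefficients of w^6..w^6 in Q*f:
  w^6: a_6 + q1*a_5 = 0, i.e. 1883501/3906250 + (-542059/1562500)*q1 = 0.
Solving this linear system: q1 = 3767002/2710295.
The numerator is Q*f truncated at degree 5: P0 = a_0 = 1/125; P1 = a_1 + q1*a_0 = -34714937/1626177000; P2 = a_2 + q1*a_1 = 329250263/10163606250; P3 = a_3 + q1*a_2 = -2502687139/67757375000; P4 = a_4 + q1*a_3 = 1129625351/33878687500; P5 = a_5 + q1*a_4 = -17857392961/846967187500.


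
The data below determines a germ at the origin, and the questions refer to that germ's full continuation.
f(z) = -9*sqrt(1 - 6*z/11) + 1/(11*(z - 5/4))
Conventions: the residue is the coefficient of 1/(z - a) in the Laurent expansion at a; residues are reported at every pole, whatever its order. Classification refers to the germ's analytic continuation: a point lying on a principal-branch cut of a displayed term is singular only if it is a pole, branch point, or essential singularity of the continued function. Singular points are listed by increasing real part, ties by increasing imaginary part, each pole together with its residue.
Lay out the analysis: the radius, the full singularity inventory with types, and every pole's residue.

Denominator factor (z - 5/4): pole of order 1 at 5/4, modulus 5/4.
Branch term (-9)*sqrt(1 - z/(11/6)): its argument vanishes at z = 11/6, a square-root branch point, modulus 11/6.
The radius of convergence is the smallest modulus among the singular points: 5/4.
The branch term is analytic at 5/4 and contributes nothing to the residue; only the rational part matters.
At the order-1 pole 5/4 set g(z) = (z - (5/4))*(rational part) = 1/11.
Simple pole: residue = g(a) at a = 5/4, which is 1/11.
List the singular points by increasing real part (a conjugate pair: the negative imaginary part first).

Radius of convergence at 0: 5/4.
At 5/4: a pole of order 1; residue 1/11.
At 11/6: an algebraic (square-root) branch point.


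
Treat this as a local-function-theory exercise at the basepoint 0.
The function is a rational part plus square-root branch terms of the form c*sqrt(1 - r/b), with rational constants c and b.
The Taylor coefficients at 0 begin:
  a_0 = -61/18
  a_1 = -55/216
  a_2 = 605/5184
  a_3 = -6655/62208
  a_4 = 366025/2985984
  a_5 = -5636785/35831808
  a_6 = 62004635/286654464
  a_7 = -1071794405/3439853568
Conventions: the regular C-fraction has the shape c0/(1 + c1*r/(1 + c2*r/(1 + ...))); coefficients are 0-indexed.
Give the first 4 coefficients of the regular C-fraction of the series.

Taylor coefficients (read off): a_0 = -61/18, a_1 = -55/216, a_2 = 605/5184, a_3 = -6655/62208.
c0 = a_0 = -61/18. Peel one level at a time: if S = 1 + c*r/S' with S'(0) = 1, then c is the r-coefficient of S and S' = c*r/(S - 1).
S_1 = c0/f = 1 + (-55/732)*r + (42955/1071648)*r^2 + ...; c1 = -55/732.
S_2 = c1*r/(S_1 - 1) = 1 + (781/1464)*r + (-121/576)*r^2 + ...; c2 = 781/1464.
S_3 = c2*r/(S_2 - 1) = 1 + (671/1704)*r + ...; c3 = 671/1704.

The regular C-fraction coefficients are [-61/18, -55/732, 781/1464, 671/1704].


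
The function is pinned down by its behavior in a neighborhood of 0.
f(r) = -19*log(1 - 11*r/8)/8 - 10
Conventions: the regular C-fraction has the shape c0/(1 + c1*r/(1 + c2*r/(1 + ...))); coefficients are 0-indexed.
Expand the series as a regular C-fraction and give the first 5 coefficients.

Taylor coefficients (expand at 0): a_0 = -10, a_1 = 209/64, a_2 = 2299/1024, a_3 = 25289/12288, a_4 = 278179/131072.
c0 = a_0 = -10. Peel one level at a time: if S = 1 + c*r/S' with S'(0) = 1, then c is the r-coefficient of S and S' = c*r/(S - 1).
S_1 = c0/f = 1 + (209/640)*r + (135641/409600)*r^2 + ...; c1 = 209/640.
S_2 = c1*r/(S_1 - 1) = 1 + (-649/640)*r + (-121/768)*r^2 + ...; c2 = -649/640.
S_3 = c2*r/(S_2 - 1) = 1 + (-55/354)*r + (-82885/1002528)*r^2 + ...; c3 = -55/354.
S_4 = c3*r/(S_3 - 1) = 1 + (-1507/2832)*r + ...; c4 = -1507/2832.

The regular C-fraction coefficients are [-10, 209/640, -649/640, -55/354, -1507/2832].


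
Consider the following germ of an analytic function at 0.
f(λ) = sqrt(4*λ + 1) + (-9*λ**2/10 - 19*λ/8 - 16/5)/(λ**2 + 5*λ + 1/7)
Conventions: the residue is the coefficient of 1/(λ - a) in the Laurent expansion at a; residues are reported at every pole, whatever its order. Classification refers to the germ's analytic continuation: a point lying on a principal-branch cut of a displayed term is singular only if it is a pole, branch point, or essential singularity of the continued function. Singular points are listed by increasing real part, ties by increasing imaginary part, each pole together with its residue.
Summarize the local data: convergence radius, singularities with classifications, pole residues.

Radius of convergence at 0: 5/2 - (3/14)*sqrt(133).
At -5/2 - (3/14)*sqrt(133): a pole of order 1; residue 17/16 + (313/2128)*sqrt(133).
At -1/4: an algebraic (square-root) branch point.
At -5/2 + (3/14)*sqrt(133): a pole of order 1; residue 17/16 - (313/2128)*sqrt(133).

Denominator factor (λ**2 + 5*λ + 1/7): discriminant 171/7, real irrational roots -5/2 + (3/14)*sqrt(133) and -5/2 - (3/14)*sqrt(133); poles of order 1, moduli 5/2 - (3/14)*sqrt(133) and 5/2 + (3/14)*sqrt(133).
Branch term (1)*sqrt(1 - λ/(-1/4)): its argument vanishes at λ = -1/4, a square-root branch point, modulus 1/4.
The radius of convergence is the smallest modulus among the singular points: 5/2 - (3/14)*sqrt(133).
The branch term is analytic at -5/2 - (3/14)*sqrt(133) and contributes nothing to the residue; only the rational part matters.
The factor λ**2 + 5*λ + 1/7 splits as (λ - a)(λ - a') with a = -5/2 - (3/14)*sqrt(133), a' = -5/2 + (3/14)*sqrt(133). At the order-1 pole a set g(λ) = (λ - a)*(rational part) = [-9*λ**2/10 - 19*λ/8 - 16/5] / (λ - a').
Simple pole: residue = g(a) at a = -5/2 - (3/14)*sqrt(133), which is 17/16 + (313/2128)*sqrt(133).
The branch term is analytic at -5/2 + (3/14)*sqrt(133) and contributes nothing to the residue; only the rational part matters.
The factor λ**2 + 5*λ + 1/7 splits as (λ - a)(λ - a') with a = -5/2 + (3/14)*sqrt(133), a' = -5/2 - (3/14)*sqrt(133). At the order-1 pole a set g(λ) = (λ - a)*(rational part) = [-9*λ**2/10 - 19*λ/8 - 16/5] / (λ - a').
Simple pole: residue = g(a) at a = -5/2 + (3/14)*sqrt(133), which is 17/16 - (313/2128)*sqrt(133).
List the singular points by increasing real part (a conjugate pair: the negative imaginary part first).


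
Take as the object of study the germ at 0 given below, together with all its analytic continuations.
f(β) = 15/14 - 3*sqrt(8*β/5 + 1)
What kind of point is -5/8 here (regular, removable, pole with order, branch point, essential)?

The point is an algebraic (square-root) branch point.

The term (-3)*sqrt(1 - β/(-5/8)) has argument 1 - -5/8/(-5/8) = 0 at -5/8: a square-root (algebraic, two-sheeted) branch point; the remaining terms are analytic or single-valued there.


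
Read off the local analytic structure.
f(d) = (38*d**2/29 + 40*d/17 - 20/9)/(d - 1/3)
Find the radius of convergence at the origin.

The radius of convergence is 1/3.

Denominator factor (d - 1/3): pole of order 1 at 1/3, modulus 1/3.
The radius of convergence is the smallest modulus among the singular points: 1/3.


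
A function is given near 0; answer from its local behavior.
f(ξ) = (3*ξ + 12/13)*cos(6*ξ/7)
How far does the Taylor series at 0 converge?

The radius of convergence is infinite.

The factor cos(6*ξ/7) is entire and contributes no finite singular point.
The polynomial part has no poles.
No finite singular points: the Taylor series at 0 converges everywhere.


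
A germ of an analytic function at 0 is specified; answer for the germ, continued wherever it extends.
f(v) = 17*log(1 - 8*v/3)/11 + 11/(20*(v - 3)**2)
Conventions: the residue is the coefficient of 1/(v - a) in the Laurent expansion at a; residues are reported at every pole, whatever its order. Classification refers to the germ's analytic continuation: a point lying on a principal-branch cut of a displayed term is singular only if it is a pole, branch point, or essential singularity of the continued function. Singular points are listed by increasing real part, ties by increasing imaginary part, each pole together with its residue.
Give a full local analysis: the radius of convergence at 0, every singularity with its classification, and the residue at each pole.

Radius of convergence at 0: 3/8.
At 3/8: a logarithmic branch point.
At 3: a pole of order 2; residue 0.

Denominator factor (v - 3)^2: pole of order 2 at 3, modulus 3.
Branch term (17/11)*log(1 - v/(3/8)): its argument vanishes at v = 3/8, a logarithmic branch point, modulus 3/8.
The radius of convergence is the smallest modulus among the singular points: 3/8.
The branch term is analytic at 3 and contributes nothing to the residue; only the rational part matters.
At the order-2 pole 3 set g(v) = (v - (3))^2*(rational part) = 11/20.
Order-2 pole: residue = g'(a); g'(3) = 0, so the residue is 0.
List the singular points by increasing real part (a conjugate pair: the negative imaginary part first).


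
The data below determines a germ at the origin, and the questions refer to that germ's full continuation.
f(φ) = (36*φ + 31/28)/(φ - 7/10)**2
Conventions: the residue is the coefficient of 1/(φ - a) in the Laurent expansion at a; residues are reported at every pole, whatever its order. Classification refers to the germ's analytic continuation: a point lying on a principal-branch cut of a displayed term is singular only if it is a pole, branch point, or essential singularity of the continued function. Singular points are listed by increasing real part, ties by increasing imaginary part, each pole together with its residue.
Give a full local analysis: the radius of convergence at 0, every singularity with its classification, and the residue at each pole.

Radius of convergence at 0: 7/10.
At 7/10: a pole of order 2; residue 36.

Denominator factor (φ - 7/10)^2: pole of order 2 at 7/10, modulus 7/10.
The radius of convergence is the smallest modulus among the singular points: 7/10.
At the order-2 pole 7/10 set g(φ) = (φ - (7/10))^2*f(φ) = 36*φ + 31/28.
Order-2 pole: residue = g'(a); g'(7/10) = 36, so the residue is 36.


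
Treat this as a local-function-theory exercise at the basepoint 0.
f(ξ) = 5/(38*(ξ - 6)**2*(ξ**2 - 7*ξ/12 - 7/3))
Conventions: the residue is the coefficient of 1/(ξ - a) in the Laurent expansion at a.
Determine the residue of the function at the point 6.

The residue is -2055/1244918.

At the order-2 pole 6 set g(ξ) = (ξ - (6))^2*f(ξ) = 5/(38*(ξ**2 - 7*ξ/12 - 7/3)).
Order-2 pole: residue = g'(a); g'(6) = -2055/1244918, so the residue is -2055/1244918.


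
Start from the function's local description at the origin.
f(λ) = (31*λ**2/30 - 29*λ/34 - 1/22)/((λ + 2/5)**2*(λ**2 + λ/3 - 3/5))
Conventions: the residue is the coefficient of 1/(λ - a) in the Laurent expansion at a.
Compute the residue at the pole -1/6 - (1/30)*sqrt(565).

The factor λ**2 + λ/3 - 3/5 splits as (λ - a)(λ - a') with a = -1/6 - (1/30)*sqrt(565), a' = -1/6 + (1/30)*sqrt(565). At the order-1 pole a set g(λ) = (λ - a)*f(λ) = [(31*λ**2/30 - 29*λ/34 - 1/22)/(λ + 2/5)**2] / (λ - a').
Simple pole: residue = g(a) at a = -1/6 - (1/30)*sqrt(565), which is -619625/345763 - (2773493/39071219)*sqrt(565).

The residue is -619625/345763 - (2773493/39071219)*sqrt(565).


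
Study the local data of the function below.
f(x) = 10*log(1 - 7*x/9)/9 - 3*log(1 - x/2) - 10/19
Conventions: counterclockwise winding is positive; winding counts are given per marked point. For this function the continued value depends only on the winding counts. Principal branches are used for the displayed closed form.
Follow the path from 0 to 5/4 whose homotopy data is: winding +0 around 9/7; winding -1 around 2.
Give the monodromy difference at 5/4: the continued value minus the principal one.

Continued minus principal equals (6)*pi*i.

The rational part is single-valued and drops out of the difference; each branch term changes only by its own monodromy.
(-3)*log(1 - x/(2)): each positive loop around 2 adds 2*pi*i to the log, so winding -1 contributes (-3)*(-1)*2*pi*i = (6)*pi*i.
(10/9)*log(1 - x/(9/7)): winding 0 around 9/7, so this term returns to its principal value, contribution 0.
Summing the contributions at x = 5/4 gives (6)*pi*i.


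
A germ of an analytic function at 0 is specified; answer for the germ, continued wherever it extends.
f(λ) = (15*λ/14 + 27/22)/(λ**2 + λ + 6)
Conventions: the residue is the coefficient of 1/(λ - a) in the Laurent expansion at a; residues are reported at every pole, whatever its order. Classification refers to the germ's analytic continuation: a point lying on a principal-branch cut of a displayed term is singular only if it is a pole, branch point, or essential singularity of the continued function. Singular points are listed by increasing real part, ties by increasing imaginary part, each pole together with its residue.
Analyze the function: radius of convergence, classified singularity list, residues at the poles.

Denominator factor (λ**2 + λ + 6): discriminant -23, complex-conjugate roots (-1/2) + ((1/2)*sqrt(23))*i and (-1/2) - ((1/2)*sqrt(23))*i; poles of order 1, moduli sqrt(6) and sqrt(6).
The radius of convergence is the smallest modulus among the singular points: sqrt(6).
The factor λ**2 + λ + 6 splits as (λ - a)(λ - a') with a = (-1/2) - ((1/2)*sqrt(23))*i, a' = (-1/2) + ((1/2)*sqrt(23))*i. At the order-1 pole a set g(λ) = (λ - a)*f(λ) = [15*λ/14 + 27/22] / (λ - a').
Simple pole: residue = g(a) at a = (-1/2) - ((1/2)*sqrt(23))*i, which is (15/28) + ((213/7084)*sqrt(23))*i.
The factor λ**2 + λ + 6 splits as (λ - a)(λ - a') with a = (-1/2) + ((1/2)*sqrt(23))*i, a' = (-1/2) - ((1/2)*sqrt(23))*i. At the order-1 pole a set g(λ) = (λ - a)*f(λ) = [15*λ/14 + 27/22] / (λ - a').
Simple pole: residue = g(a) at a = (-1/2) + ((1/2)*sqrt(23))*i, which is (15/28) - ((213/7084)*sqrt(23))*i.
List the singular points by increasing real part (a conjugate pair: the negative imaginary part first).

Radius of convergence at 0: sqrt(6).
At (-1/2) - ((1/2)*sqrt(23))*i: a pole of order 1; residue (15/28) + ((213/7084)*sqrt(23))*i.
At (-1/2) + ((1/2)*sqrt(23))*i: a pole of order 1; residue (15/28) - ((213/7084)*sqrt(23))*i.


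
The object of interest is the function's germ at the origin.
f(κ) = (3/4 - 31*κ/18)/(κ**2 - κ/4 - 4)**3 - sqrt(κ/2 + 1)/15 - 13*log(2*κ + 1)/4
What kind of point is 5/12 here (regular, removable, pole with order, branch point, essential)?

Denominator factors: κ**2 - κ/4 - 4 = -283/72 at κ = 5/12 — none vanishes.
Branch term log(1 - κ/(-1/2)): argument at 5/12 is 11/6, nonzero, so 5/12 is not its branch point (a point on a principal cut is still regular for the continued germ).
Branch term sqrt(1 - κ/(-2)): argument at 5/12 is 29/24, nonzero, so 5/12 is not its branch point (a point on a principal cut is still regular for the continued germ).
So the germ continues analytically to 5/12.

The point is a regular point.


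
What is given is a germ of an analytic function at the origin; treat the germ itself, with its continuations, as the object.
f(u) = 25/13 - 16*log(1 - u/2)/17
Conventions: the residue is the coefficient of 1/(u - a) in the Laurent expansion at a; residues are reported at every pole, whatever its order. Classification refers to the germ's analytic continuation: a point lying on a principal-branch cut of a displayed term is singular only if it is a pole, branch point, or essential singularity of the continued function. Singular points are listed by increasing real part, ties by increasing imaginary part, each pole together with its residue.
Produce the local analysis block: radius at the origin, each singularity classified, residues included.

Branch term (-16/17)*log(1 - u/(2)): its argument vanishes at u = 2, a logarithmic branch point, modulus 2.
The radius of convergence is the smallest modulus among the singular points: 2.

Radius of convergence at 0: 2.
At 2: a logarithmic branch point.
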